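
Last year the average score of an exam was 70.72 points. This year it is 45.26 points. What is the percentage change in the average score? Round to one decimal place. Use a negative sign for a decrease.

-36.0%

Change: 45.26 − 70.72 = -25.46.
Relative to the original: -25.46 ÷ 70.72 ≈ -36.0%.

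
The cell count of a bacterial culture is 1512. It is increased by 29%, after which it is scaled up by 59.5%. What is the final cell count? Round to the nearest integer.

3111

29% increase: 1512 × 1.29 = 1950.48.
Apply the 59.5% increase: 1950.48 × 1.595 = 3111.0156 ≈ 3111.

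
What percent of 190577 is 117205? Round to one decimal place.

117205 ÷ 190577 ≈ 61.5%.

61.5%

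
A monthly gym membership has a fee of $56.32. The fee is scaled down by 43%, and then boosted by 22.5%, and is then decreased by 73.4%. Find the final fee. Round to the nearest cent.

$10.46

43% decrease: $56.32 × 0.57 = $32.1024.
Apply the 22.5% increase: $32.1024 × 1.225 = $39.32544.
After the 73.4% decrease: $39.32544 × 0.266 = $10.46056704 ≈ $10.46.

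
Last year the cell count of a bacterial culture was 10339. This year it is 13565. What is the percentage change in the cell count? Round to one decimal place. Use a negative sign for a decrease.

31.2%

Change: 13565 − 10339 = 3226.
Relative to the original: 3226 ÷ 10339 ≈ 31.2%.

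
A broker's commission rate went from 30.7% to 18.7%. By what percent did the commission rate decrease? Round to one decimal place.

The change is 18.7 − 30.7 = -12.0 percentage points.
Relative to the original 30.7%, that is -12.0 ÷ 30.7 ≈ -39.1%.
So the commission rate fell by 39.1%.

39.1%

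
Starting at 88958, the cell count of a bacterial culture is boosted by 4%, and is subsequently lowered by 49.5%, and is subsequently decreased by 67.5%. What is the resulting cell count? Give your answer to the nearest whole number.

15184

Each change multiplies by a factor: 1.04 × 0.505 × 0.325 = 0.17069.
88958 × 0.17069 = 15184.24102 ≈ 15184.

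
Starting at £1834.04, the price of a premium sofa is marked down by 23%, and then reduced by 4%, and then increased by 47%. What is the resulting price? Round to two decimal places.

£1992.91

23% decrease: £1834.04 × 0.77 = £1412.2108.
4% decrease: £1412.2108 × 0.96 = £1355.722368.
After the 47% increase: £1355.722368 × 1.47 = £1992.91188096 ≈ £1992.91.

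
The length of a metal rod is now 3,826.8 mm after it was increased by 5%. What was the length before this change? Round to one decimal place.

3,644.6 mm

The overall multiplier applied was 1.05.
So the original length was 3,826.8 ÷ 1.05 ≈ 3,644.6 mm.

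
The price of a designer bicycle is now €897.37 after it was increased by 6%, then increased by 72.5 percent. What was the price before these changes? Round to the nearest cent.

The overall multiplier applied was 1.06 × 1.725 = 1.8285.
So the original price was €897.37 ÷ 1.8285 ≈ €490.77.

€490.77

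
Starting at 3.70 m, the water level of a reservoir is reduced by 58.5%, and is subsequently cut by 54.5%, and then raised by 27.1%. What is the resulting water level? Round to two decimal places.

After the 58.5% decrease: 3.70 × 0.415 = 1.5355.
Apply the 54.5% decrease: 1.5355 × 0.455 = 0.6986525.
Apply the 27.1% increase: 0.6986525 × 1.271 = 0.8879873275 ≈ 0.89.

0.89 m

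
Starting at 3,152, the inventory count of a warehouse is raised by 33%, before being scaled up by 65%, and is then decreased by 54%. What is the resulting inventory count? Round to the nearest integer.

After the 33% increase: 3,152 × 1.33 = 4192.16.
After the 65% increase: 4192.16 × 1.65 = 6917.064.
54% decrease: 6917.064 × 0.46 = 3181.84944 ≈ 3,182.

3,182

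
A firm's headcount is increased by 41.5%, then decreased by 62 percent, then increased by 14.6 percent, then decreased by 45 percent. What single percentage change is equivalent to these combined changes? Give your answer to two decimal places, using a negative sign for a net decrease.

-66.11%

A 41.5% increase multiplies by 1.415.
Then a 62% decrease: 1.415 × 0.38 = 0.5377.
Then a 14.6% increase: 0.5377 × 1.146 = 0.6162042.
Then a 45% decrease: 0.6162042 × 0.55 = 0.33891231.
Overall factor 0.33891231, i.e. -66.11%.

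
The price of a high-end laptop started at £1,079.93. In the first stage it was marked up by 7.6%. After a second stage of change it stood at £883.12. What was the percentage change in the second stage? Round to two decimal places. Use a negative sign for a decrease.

-24.00%

After the first stage: £1,079.93 × 1.076 = £1162.00468.
Second-stage multiplier: £883.12 ÷ £1162.00468 ≈ 0.759997.
That is a change of -24.00%.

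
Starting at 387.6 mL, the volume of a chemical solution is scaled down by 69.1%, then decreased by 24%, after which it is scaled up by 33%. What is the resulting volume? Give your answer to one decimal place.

Apply the 69.1% decrease: 387.6 × 0.309 = 119.7684.
24% decrease: 119.7684 × 0.76 = 91.023984.
After the 33% increase: 91.023984 × 1.33 = 121.06189872 ≈ 121.1.

121.1 mL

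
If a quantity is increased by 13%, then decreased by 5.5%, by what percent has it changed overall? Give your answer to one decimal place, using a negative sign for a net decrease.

6.8%

The combined multiplier is 1.13 × 0.945 = 1.06785.
That corresponds to an increase of 6.8%.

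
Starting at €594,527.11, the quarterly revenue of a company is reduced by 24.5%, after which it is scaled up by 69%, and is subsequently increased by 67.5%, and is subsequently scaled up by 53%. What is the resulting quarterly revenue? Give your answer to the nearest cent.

Each change multiplies by a factor: 0.755 × 1.69 × 1.675 × 1.53 = 3.2699408625.
€594,527.11 × 3.2699408625 = €1944068.490853032375 ≈ €1,944,068.49.

€1,944,068.49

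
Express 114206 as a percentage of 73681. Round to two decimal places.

155.00%

114206 ÷ 73681 ≈ 155.00%.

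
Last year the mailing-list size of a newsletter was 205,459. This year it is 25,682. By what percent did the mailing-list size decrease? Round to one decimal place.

87.5%

Change: 25,682 − 205,459 = -179,777.
Relative to the original: -179,777 ÷ 205,459 ≈ -87.5%.
So the mailing-list size decreased by 87.5%.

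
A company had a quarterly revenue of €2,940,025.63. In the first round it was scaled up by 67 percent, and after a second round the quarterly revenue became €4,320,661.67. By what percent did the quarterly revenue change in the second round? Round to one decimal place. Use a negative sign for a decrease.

After the first round: €2,940,025.63 × 1.67 = €4909842.8021.
Second-round multiplier: €4,320,661.67 ÷ €4909842.8021 ≈ 0.88.
That is a change of -12.0%.

-12.0%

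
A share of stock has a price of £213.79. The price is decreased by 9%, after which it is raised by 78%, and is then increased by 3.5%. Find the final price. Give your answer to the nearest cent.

Each change multiplies by a factor: 0.91 × 1.78 × 1.035 = 1.676493.
£213.79 × 1.676493 = £358.41743847 ≈ £358.42.

£358.42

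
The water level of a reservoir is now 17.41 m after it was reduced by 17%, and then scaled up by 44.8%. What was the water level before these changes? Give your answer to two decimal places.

14.49 m

Undoing the 44.8% increase: 17.41 ÷ 1.448 ≈ 12.023481.
Undoing the 17% decrease: 12.023481 ÷ 0.83 ≈ 14.49 m.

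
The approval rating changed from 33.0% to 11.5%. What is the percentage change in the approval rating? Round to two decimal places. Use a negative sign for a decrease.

The change is 11.5 − 33.0 = -21.5 percentage points.
Relative to the original 33.0%, that is -21.5 ÷ 33.0 ≈ -65.15%.

-65.15%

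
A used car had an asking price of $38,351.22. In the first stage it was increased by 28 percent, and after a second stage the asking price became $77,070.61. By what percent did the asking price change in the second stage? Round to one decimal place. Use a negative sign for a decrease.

After the first stage: $38,351.22 × 1.28 = $49089.5616.
Second-stage multiplier: $77,070.61 ÷ $49089.5616 ≈ 1.57.
That is a change of 57.0%.

57.0%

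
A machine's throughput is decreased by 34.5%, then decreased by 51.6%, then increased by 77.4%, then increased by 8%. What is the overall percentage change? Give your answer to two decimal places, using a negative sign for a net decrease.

The combined multiplier is 0.655 × 0.484 × 1.774 × 1.08 = 0.6073849584.
That corresponds to a decrease of 39.26%.

-39.26%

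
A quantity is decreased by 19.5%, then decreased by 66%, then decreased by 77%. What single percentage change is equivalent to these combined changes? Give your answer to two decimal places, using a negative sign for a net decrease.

The combined multiplier is 0.805 × 0.34 × 0.23 = 0.062951.
That corresponds to a decrease of 93.70%.

-93.70%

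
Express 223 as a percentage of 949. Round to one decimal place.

223 ÷ 949 ≈ 23.5%.

23.5%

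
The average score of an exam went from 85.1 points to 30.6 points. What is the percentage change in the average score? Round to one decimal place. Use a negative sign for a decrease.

Change: 30.6 − 85.1 = -54.5.
Relative to the original: -54.5 ÷ 85.1 ≈ -64.0%.

-64.0%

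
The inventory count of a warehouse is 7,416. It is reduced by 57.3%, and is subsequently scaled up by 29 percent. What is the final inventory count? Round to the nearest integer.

4,085

After the 57.3% decrease: 7,416 × 0.427 = 3166.632.
Apply the 29% increase: 3166.632 × 1.29 = 4084.95528 ≈ 4,085.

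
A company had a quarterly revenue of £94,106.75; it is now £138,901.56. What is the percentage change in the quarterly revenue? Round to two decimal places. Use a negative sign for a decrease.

Change: £138,901.56 − £94,106.75 = £44,794.81.
Relative to the original: £44,794.81 ÷ £94,106.75 ≈ 47.60%.

47.60%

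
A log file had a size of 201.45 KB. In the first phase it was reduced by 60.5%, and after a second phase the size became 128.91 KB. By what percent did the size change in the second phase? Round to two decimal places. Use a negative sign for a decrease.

62.00%

After the first phase: 201.45 × 0.395 = 79.57275.
Second-phase multiplier: 128.91 ÷ 79.57275 ≈ 1.620027.
That is a change of 62.00%.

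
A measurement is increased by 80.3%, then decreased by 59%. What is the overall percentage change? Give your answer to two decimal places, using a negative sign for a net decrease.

The combined multiplier is 1.803 × 0.41 = 0.73923.
That corresponds to a decrease of 26.08%.

-26.08%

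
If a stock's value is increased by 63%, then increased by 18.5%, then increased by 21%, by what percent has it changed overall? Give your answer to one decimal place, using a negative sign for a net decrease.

A 63% increase multiplies by 1.63.
Then an 18.5% increase: 1.63 × 1.185 = 1.93155.
Then a 21% increase: 1.93155 × 1.21 = 2.3371755.
Overall factor 2.3371755, i.e. 133.7%.

133.7%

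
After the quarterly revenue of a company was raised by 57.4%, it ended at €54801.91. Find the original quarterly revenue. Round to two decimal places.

€34816.97

The overall multiplier applied was 1.574.
So the original quarterly revenue was €54801.91 ÷ 1.574 ≈ €34816.97.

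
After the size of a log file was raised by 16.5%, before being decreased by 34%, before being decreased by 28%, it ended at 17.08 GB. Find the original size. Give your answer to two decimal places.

Undoing the 28% decrease: 17.08 ÷ 0.72 ≈ 23.722222.
Undoing the 34% decrease: 23.722222 ÷ 0.66 ≈ 35.942761.
Undoing the 16.5% increase: 35.942761 ÷ 1.165 ≈ 30.85 GB.

30.85 GB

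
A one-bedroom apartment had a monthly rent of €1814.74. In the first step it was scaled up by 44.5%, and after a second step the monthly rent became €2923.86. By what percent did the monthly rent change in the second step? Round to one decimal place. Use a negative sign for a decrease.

11.5%

After the first step: €1814.74 × 1.445 = €2622.2993.
Second-step multiplier: €2923.86 ÷ €2622.2993 ≈ 1.115.
That is a change of 11.5%.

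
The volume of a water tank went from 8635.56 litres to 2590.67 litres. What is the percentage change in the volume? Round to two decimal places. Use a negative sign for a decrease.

-70.00%

Change: 2590.67 − 8635.56 = -6044.89.
Relative to the original: -6044.89 ÷ 8635.56 ≈ -70.00%.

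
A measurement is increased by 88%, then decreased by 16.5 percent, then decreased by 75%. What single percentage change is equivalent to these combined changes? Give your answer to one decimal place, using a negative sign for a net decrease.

-60.8%

The combined multiplier is 1.88 × 0.835 × 0.25 = 0.39245.
That corresponds to a decrease of 60.8%.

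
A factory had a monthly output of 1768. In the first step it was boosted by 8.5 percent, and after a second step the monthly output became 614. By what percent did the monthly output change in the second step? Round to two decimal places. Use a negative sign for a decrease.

-67.99%

After the first step: 1768 × 1.085 = 1918.28.
Second-step multiplier: 614 ÷ 1918.28 ≈ 0.320078.
That is a change of -67.99%.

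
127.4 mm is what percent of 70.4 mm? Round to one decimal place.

181.0%

127.4 mm ÷ 70.4 mm ≈ 181.0%.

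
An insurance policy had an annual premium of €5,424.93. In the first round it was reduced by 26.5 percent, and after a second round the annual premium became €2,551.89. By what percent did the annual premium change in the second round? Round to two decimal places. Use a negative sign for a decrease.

-36.00%

After the first round: €5,424.93 × 0.735 = €3987.32355.
Second-round multiplier: €2,551.89 ÷ €3987.32355 ≈ 0.640001.
That is a change of -36.00%.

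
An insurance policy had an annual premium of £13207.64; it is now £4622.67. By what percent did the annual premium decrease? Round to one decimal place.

Change: £4622.67 − £13207.64 = -£8584.97.
Relative to the original: -£8584.97 ÷ £13207.64 ≈ -65.0%.
So the annual premium decreased by 65.0%.

65.0%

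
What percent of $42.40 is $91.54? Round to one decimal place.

$91.54 ÷ $42.40 ≈ 215.9%.

215.9%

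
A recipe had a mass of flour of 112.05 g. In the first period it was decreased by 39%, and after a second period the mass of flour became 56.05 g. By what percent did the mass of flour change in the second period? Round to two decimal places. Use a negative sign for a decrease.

-18.00%

After the first period: 112.05 × 0.61 = 68.3505.
Second-period multiplier: 56.05 ÷ 68.3505 ≈ 0.820038.
That is a change of -18.00%.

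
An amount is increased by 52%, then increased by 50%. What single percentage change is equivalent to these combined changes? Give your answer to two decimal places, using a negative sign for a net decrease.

A 52% increase multiplies by 1.52.
Then a 50% increase: 1.52 × 1.5 = 2.28.
Overall factor 2.28, i.e. 128.00%.

128.00%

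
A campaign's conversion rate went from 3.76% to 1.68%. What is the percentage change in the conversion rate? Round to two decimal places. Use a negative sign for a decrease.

The change is 1.68 − 3.76 = -2.08 percentage points.
Relative to the original 3.76%, that is -2.08 ÷ 3.76 ≈ -55.32%.

-55.32%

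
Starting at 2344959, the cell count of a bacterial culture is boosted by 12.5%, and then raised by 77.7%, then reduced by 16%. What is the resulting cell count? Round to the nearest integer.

Each change multiplies by a factor: 1.125 × 1.777 × 0.84 = 1.679265.
2344959 × 1.679265 = 3937807.575135 ≈ 3937808.

3937808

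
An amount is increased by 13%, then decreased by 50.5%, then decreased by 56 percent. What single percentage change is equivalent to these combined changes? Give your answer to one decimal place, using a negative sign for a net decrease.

-75.4%

A 13% increase multiplies by 1.13.
Then a 50.5% decrease: 1.13 × 0.495 = 0.55935.
Then a 56% decrease: 0.55935 × 0.44 = 0.246114.
Overall factor 0.246114, i.e. -75.4%.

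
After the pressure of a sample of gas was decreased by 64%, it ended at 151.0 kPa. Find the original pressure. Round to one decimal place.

419.4 kPa

The overall multiplier applied was 0.36.
So the original pressure was 151.0 ÷ 0.36 ≈ 419.4 kPa.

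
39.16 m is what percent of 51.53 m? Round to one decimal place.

39.16 m ÷ 51.53 m ≈ 76.0%.

76.0%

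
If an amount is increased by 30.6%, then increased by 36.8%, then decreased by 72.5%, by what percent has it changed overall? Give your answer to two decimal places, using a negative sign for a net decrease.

-50.87%

The combined multiplier is 1.306 × 1.368 × 0.275 = 0.4913172.
That corresponds to a decrease of 50.87%.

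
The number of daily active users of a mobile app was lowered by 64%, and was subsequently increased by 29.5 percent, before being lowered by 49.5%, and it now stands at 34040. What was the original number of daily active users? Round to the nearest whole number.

The overall multiplier applied was 0.36 × 1.295 × 0.505 = 0.235431.
So the original number of daily active users was 34040 ÷ 0.235431 ≈ 144586.

144586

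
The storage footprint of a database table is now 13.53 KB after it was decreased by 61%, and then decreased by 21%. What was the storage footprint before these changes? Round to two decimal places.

43.91 KB

Undoing the 21% decrease: 13.53 ÷ 0.79 ≈ 17.126582.
Undoing the 61% decrease: 17.126582 ÷ 0.39 ≈ 43.91 KB.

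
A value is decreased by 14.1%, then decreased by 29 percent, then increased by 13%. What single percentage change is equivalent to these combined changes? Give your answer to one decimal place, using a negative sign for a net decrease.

A 14.1% decrease multiplies by 0.859.
Then a 29% decrease: 0.859 × 0.71 = 0.60989.
Then a 13% increase: 0.60989 × 1.13 = 0.6891757.
Overall factor 0.6891757, i.e. -31.1%.

-31.1%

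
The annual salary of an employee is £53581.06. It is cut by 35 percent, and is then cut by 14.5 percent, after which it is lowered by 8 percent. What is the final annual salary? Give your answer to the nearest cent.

£27395.46

Apply the 35% decrease: £53581.06 × 0.65 = £34827.689.
After the 14.5% decrease: £34827.689 × 0.855 = £29777.674095.
After the 8% decrease: £29777.674095 × 0.92 = £27395.4601674 ≈ £27395.46.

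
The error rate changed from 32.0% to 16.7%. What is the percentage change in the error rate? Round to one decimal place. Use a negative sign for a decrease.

The change is 16.7 − 32.0 = -15.3 percentage points.
Relative to the original 32.0%, that is -15.3 ÷ 32.0 ≈ -47.8%.

-47.8%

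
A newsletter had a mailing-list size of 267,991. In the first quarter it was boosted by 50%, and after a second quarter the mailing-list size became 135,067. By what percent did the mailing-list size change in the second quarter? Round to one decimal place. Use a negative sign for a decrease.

-66.4%

After the first quarter: 267,991 × 1.5 = 401986.5.
Second-quarter multiplier: 135,067 ÷ 401986.5 ≈ 0.336.
That is a change of -66.4%.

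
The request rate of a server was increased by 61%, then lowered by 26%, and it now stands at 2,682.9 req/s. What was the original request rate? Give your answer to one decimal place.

The overall multiplier applied was 1.61 × 0.74 = 1.1914.
So the original request rate was 2,682.9 ÷ 1.1914 ≈ 2,251.9 req/s.

2,251.9 req/s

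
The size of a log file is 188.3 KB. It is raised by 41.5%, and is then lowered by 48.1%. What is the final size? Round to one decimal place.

138.3 KB

Each change multiplies by a factor: 1.415 × 0.519 = 0.734385.
188.3 × 0.734385 = 138.2846955 ≈ 138.3.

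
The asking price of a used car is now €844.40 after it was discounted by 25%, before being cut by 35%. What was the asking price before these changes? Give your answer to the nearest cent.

Undoing the 35% decrease: €844.40 ÷ 0.65 ≈ €1299.076923.
Undoing the 25% decrease: €1299.076923 ÷ 0.75 ≈ €1732.10.

€1732.10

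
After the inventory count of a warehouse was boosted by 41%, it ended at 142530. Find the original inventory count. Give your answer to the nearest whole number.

The overall multiplier applied was 1.41.
So the original inventory count was 142530 ÷ 1.41 ≈ 101085.

101085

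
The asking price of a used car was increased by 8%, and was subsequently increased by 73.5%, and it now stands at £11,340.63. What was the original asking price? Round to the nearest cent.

The overall multiplier applied was 1.08 × 1.735 = 1.8738.
So the original asking price was £11,340.63 ÷ 1.8738 ≈ £6,052.21.

£6,052.21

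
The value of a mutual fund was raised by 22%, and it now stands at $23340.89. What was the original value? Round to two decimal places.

The overall multiplier applied was 1.22.
So the original value was $23340.89 ÷ 1.22 ≈ $19131.88.

$19131.88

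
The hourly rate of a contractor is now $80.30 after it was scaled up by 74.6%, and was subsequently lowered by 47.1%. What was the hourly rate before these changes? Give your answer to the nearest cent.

The overall multiplier applied was 1.746 × 0.529 = 0.923634.
So the original hourly rate was $80.30 ÷ 0.923634 ≈ $86.94.

$86.94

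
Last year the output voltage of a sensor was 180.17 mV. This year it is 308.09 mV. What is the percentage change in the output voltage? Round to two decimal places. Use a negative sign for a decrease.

71.00%

Change: 308.09 − 180.17 = 127.92.
Relative to the original: 127.92 ÷ 180.17 ≈ 71.00%.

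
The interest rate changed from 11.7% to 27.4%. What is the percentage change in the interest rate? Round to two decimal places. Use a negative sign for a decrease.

The change is 27.4 − 11.7 = 15.7 percentage points.
Relative to the original 11.7%, that is 15.7 ÷ 11.7 ≈ 134.19%.

134.19%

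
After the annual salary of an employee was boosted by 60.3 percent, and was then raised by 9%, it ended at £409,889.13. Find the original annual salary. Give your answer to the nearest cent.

£234,588.32

The overall multiplier applied was 1.603 × 1.09 = 1.74727.
So the original annual salary was £409,889.13 ÷ 1.74727 ≈ £234,588.32.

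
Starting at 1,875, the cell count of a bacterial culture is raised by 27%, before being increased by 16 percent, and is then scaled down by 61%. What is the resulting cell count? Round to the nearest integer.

Apply the 27% increase: 1,875 × 1.27 = 2381.25.
Apply the 16% increase: 2381.25 × 1.16 = 2762.25.
After the 61% decrease: 2762.25 × 0.39 = 1077.2775 ≈ 1,077.

1,077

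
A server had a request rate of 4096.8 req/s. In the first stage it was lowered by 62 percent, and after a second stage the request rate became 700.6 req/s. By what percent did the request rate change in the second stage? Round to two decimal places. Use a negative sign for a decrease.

After the first stage: 4096.8 × 0.38 = 1556.784.
Second-stage multiplier: 700.6 ÷ 1556.784 ≈ 0.45003.
That is a change of -55.00%.

-55.00%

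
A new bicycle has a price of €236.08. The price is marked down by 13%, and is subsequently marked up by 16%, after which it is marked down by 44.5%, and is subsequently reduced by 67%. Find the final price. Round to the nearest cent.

Apply the 13% decrease: €236.08 × 0.87 = €205.3896.
16% increase: €205.3896 × 1.16 = €238.251936.
Apply the 44.5% decrease: €238.251936 × 0.555 = €132.22982448.
After the 67% decrease: €132.22982448 × 0.33 = €43.6358420784 ≈ €43.64.

€43.64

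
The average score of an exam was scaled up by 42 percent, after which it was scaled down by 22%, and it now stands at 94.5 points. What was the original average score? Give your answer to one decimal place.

Undoing the 22% decrease: 94.5 ÷ 0.78 ≈ 121.153846.
Undoing the 42% increase: 121.153846 ÷ 1.42 ≈ 85.3 points.

85.3 points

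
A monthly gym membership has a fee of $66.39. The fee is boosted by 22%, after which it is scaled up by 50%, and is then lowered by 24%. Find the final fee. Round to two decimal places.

22% increase: $66.39 × 1.22 = $80.9958.
50% increase: $80.9958 × 1.5 = $121.4937.
Apply the 24% decrease: $121.4937 × 0.76 = $92.335212 ≈ $92.34.

$92.34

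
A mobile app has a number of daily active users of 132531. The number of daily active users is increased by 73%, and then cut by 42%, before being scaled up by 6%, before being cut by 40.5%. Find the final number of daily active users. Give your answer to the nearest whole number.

83871

Each change multiplies by a factor: 1.73 × 0.58 × 1.06 × 0.595 = 0.63284438.
132531 × 0.63284438 = 83871.49852578 ≈ 83871.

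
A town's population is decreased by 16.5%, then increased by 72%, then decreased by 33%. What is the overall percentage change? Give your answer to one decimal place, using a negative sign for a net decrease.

-3.8%

A 16.5% decrease multiplies by 0.835.
Then a 72% increase: 0.835 × 1.72 = 1.4362.
Then a 33% decrease: 1.4362 × 0.67 = 0.962254.
Overall factor 0.962254, i.e. -3.8%.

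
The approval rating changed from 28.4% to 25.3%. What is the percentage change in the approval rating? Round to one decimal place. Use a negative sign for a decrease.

-10.9%

The change is 25.3 − 28.4 = -3.1 percentage points.
Relative to the original 28.4%, that is -3.1 ÷ 28.4 ≈ -10.9%.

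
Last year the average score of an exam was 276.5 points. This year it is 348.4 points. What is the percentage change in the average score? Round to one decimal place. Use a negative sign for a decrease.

26.0%

Change: 348.4 − 276.5 = 71.9.
Relative to the original: 71.9 ÷ 276.5 ≈ 26.0%.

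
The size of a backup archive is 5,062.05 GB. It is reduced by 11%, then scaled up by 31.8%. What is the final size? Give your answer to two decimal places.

5,937.89 GB

Apply the 11% decrease: 5,062.05 × 0.89 = 4505.2245.
After the 31.8% increase: 4505.2245 × 1.318 = 5937.885891 ≈ 5,937.89.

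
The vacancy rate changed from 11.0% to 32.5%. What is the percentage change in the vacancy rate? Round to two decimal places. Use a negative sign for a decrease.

The change is 32.5 − 11.0 = 21.5 percentage points.
Relative to the original 11.0%, that is 21.5 ÷ 11.0 ≈ 195.45%.

195.45%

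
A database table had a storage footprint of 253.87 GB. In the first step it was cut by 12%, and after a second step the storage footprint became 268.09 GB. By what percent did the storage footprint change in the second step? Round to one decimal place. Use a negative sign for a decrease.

After the first step: 253.87 × 0.88 = 223.4056.
Second-step multiplier: 268.09 ÷ 223.4056 ≈ 1.20001.
That is a change of 20.0%.

20.0%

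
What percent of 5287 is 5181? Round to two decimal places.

5181 ÷ 5287 ≈ 98.00%.

98.00%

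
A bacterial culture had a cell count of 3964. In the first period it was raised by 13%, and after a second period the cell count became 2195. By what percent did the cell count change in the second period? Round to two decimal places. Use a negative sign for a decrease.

After the first period: 3964 × 1.13 = 4479.32.
Second-period multiplier: 2195 ÷ 4479.32 ≈ 0.49003.
That is a change of -51.00%.

-51.00%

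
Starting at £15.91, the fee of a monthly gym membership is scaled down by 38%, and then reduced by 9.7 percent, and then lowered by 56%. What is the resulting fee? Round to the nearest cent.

Each change multiplies by a factor: 0.62 × 0.903 × 0.44 = 0.2463384.
£15.91 × 0.2463384 = £3.919243944 ≈ £3.92.

£3.92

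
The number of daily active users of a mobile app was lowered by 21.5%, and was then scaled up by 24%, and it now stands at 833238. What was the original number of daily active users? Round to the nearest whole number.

The overall multiplier applied was 0.785 × 1.24 = 0.9734.
So the original number of daily active users was 833238 ÷ 0.9734 ≈ 856008.

856008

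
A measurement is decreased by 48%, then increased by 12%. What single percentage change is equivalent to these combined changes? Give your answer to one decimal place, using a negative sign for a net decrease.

The combined multiplier is 0.52 × 1.12 = 0.5824.
That corresponds to a decrease of 41.8%.

-41.8%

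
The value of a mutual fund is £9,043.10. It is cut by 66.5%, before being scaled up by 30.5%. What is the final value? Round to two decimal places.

After the 66.5% decrease: £9,043.10 × 0.335 = £3029.4385.
After the 30.5% increase: £3029.4385 × 1.305 = £3953.4172425 ≈ £3,953.42.

£3,953.42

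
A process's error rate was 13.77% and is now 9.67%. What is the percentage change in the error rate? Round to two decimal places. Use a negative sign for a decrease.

The change is 9.67 − 13.77 = -4.10 percentage points.
Relative to the original 13.77%, that is -4.10 ÷ 13.77 ≈ -29.77%.

-29.77%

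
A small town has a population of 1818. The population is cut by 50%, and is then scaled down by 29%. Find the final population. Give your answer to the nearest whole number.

645

50% decrease: 1818 × 0.5 = 909.
After the 29% decrease: 909 × 0.71 = 645.39 ≈ 645.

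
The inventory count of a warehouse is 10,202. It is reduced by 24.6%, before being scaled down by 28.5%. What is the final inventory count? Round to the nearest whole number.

24.6% decrease: 10,202 × 0.754 = 7692.308.
After the 28.5% decrease: 7692.308 × 0.715 = 5500.00022 ≈ 5,500.

5,500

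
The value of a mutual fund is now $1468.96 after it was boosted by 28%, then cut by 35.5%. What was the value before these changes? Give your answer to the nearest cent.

$1779.26

The overall multiplier applied was 1.28 × 0.645 = 0.8256.
So the original value was $1468.96 ÷ 0.8256 ≈ $1779.26.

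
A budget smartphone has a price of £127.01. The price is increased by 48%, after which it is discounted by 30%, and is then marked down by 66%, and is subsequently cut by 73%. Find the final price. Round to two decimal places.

Each change multiplies by a factor: 1.48 × 0.7 × 0.34 × 0.27 = 0.0951048.
£127.01 × 0.0951048 = £12.079260648 ≈ £12.08.

£12.08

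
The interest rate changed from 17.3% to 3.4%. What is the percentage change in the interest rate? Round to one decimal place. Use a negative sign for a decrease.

-80.3%

The change is 3.4 − 17.3 = -13.9 percentage points.
Relative to the original 17.3%, that is -13.9 ÷ 17.3 ≈ -80.3%.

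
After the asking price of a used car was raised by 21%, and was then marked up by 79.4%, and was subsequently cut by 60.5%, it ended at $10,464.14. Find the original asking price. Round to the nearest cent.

$12,203.90

Undoing the 60.5% decrease: $10,464.14 ÷ 0.395 ≈ $26491.493671.
Undoing the 79.4% increase: $26491.493671 ÷ 1.794 ≈ $14766.71888.
Undoing the 21% increase: $14766.71888 ÷ 1.21 ≈ $12,203.90.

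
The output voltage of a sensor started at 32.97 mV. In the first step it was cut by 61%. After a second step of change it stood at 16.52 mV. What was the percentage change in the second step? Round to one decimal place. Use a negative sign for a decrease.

28.5%

After the first step: 32.97 × 0.39 = 12.8583.
Second-step multiplier: 16.52 ÷ 12.8583 ≈ 1.28477.
That is a change of 28.5%.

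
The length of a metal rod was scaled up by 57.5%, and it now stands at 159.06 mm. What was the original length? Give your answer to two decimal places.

The overall multiplier applied was 1.575.
So the original length was 159.06 ÷ 1.575 ≈ 100.99 mm.

100.99 mm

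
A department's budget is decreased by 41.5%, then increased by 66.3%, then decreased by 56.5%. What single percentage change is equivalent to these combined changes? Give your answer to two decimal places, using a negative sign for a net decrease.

-57.68%

A 41.5% decrease multiplies by 0.585.
Then a 66.3% increase: 0.585 × 1.663 = 0.972855.
Then a 56.5% decrease: 0.972855 × 0.435 = 0.423191925.
Overall factor 0.423191925, i.e. -57.68%.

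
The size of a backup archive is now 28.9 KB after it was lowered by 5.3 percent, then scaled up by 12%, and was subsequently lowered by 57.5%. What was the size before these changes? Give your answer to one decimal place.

The overall multiplier applied was 0.947 × 1.12 × 0.425 = 0.450772.
So the original size was 28.9 ÷ 0.450772 ≈ 64.1 KB.

64.1 KB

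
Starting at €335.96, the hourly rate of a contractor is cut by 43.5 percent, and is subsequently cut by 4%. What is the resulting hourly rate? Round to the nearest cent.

Each change multiplies by a factor: 0.565 × 0.96 = 0.5424.
€335.96 × 0.5424 = €182.224704 ≈ €182.22.

€182.22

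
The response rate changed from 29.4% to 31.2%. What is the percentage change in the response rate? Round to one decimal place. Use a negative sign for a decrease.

The change is 31.2 − 29.4 = 1.8 percentage points.
Relative to the original 29.4%, that is 1.8 ÷ 29.4 ≈ 6.1%.

6.1%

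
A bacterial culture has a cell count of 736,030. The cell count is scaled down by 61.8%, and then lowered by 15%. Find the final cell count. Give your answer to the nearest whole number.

61.8% decrease: 736,030 × 0.382 = 281163.46.
After the 15% decrease: 281163.46 × 0.85 = 238988.941 ≈ 238,989.

238,989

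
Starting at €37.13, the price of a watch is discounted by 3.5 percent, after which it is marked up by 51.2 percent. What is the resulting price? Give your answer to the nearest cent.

€54.18

3.5% decrease: €37.13 × 0.965 = €35.83045.
Apply the 51.2% increase: €35.83045 × 1.512 = €54.1756404 ≈ €54.18.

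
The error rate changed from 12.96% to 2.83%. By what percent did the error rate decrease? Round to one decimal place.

78.2%

The change is 2.83 − 12.96 = -10.13 percentage points.
Relative to the original 12.96%, that is -10.13 ÷ 12.96 ≈ -78.2%.
So the error rate fell by 78.2%.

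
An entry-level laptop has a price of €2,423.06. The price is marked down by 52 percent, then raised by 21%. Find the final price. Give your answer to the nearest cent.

52% decrease: €2,423.06 × 0.48 = €1163.0688.
21% increase: €1163.0688 × 1.21 = €1407.313248 ≈ €1,407.31.

€1,407.31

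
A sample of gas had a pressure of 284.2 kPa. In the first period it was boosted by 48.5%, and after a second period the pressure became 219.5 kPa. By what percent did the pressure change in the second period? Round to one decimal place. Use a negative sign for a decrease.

After the first period: 284.2 × 1.485 = 422.037.
Second-period multiplier: 219.5 ÷ 422.037 ≈ 0.5201.
That is a change of -48.0%.

-48.0%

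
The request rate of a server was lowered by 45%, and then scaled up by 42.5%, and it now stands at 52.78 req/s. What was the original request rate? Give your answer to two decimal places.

67.34 req/s

The overall multiplier applied was 0.55 × 1.425 = 0.78375.
So the original request rate was 52.78 ÷ 0.78375 ≈ 67.34 req/s.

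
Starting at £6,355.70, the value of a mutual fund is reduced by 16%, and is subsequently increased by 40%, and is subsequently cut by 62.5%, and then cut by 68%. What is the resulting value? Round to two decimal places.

Each change multiplies by a factor: 0.84 × 1.4 × 0.375 × 0.32 = 0.14112.
£6,355.70 × 0.14112 = £896.916384 ≈ £896.92.

£896.92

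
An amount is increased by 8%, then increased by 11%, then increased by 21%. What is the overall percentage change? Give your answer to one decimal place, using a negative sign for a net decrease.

45.1%

The combined multiplier is 1.08 × 1.11 × 1.21 = 1.450548.
That corresponds to an increase of 45.1%.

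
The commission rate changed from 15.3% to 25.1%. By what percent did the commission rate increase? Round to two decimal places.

64.05%

The change is 25.1 − 15.3 = 9.8 percentage points.
Relative to the original 15.3%, that is 9.8 ÷ 15.3 ≈ 64.05%.
So the commission rate rose by 64.05%.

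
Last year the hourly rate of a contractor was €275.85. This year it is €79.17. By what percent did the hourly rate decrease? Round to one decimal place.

71.3%

Change: €79.17 − €275.85 = -€196.68.
Relative to the original: -€196.68 ÷ €275.85 ≈ -71.3%.
So the hourly rate decreased by 71.3%.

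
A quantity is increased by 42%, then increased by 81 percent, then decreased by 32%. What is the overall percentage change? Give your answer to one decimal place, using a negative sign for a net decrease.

74.8%

A 42% increase multiplies by 1.42.
Then an 81% increase: 1.42 × 1.81 = 2.5702.
Then a 32% decrease: 2.5702 × 0.68 = 1.747736.
Overall factor 1.747736, i.e. 74.8%.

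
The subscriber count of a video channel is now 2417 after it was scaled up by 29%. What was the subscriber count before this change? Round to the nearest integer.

1874

The overall multiplier applied was 1.29.
So the original subscriber count was 2417 ÷ 1.29 ≈ 1874.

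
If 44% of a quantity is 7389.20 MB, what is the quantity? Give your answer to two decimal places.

16793.64 MB

7389.20 MB ÷ 0.44 ≈ 16793.64 MB.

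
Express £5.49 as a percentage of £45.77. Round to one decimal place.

£5.49 ÷ £45.77 ≈ 12.0%.

12.0%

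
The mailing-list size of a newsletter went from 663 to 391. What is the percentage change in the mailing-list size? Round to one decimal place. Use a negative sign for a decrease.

Change: 391 − 663 = -272.
Relative to the original: -272 ÷ 663 ≈ -41.0%.

-41.0%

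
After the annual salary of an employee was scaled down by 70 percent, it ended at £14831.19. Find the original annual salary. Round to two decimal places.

£49437.30

The overall multiplier applied was 0.3.
So the original annual salary was £14831.19 ÷ 0.3 = £49437.30.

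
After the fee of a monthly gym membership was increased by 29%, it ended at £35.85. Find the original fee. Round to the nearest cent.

The overall multiplier applied was 1.29.
So the original fee was £35.85 ÷ 1.29 ≈ £27.79.

£27.79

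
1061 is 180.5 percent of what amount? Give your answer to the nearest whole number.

588

1061 ÷ 1.805 ≈ 588.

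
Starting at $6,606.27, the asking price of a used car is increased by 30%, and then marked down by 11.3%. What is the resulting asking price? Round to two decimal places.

Each change multiplies by a factor: 1.3 × 0.887 = 1.1531.
$6,606.27 × 1.1531 = $7617.689937 ≈ $7,617.69.

$7,617.69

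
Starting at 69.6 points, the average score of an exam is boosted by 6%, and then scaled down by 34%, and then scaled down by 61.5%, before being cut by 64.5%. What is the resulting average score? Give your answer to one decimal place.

Each change multiplies by a factor: 1.06 × 0.66 × 0.385 × 0.355 = 0.09561783.
69.6 × 0.09561783 = 6.655000968 ≈ 6.7.

6.7 points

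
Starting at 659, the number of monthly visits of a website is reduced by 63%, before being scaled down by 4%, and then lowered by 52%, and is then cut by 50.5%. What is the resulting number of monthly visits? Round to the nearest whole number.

56

Apply the 63% decrease: 659 × 0.37 = 243.83.
Apply the 4% decrease: 243.83 × 0.96 = 234.0768.
52% decrease: 234.0768 × 0.48 = 112.356864.
After the 50.5% decrease: 112.356864 × 0.495 = 55.61664768 ≈ 56.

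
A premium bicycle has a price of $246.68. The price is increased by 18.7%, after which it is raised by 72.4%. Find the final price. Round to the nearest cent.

$504.80

Each change multiplies by a factor: 1.187 × 1.724 = 2.046388.
$246.68 × 2.046388 = $504.80299184 ≈ $504.80.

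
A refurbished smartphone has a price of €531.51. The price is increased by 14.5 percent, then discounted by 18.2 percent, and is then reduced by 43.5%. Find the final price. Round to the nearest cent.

€281.27

After the 14.5% increase: €531.51 × 1.145 = €608.57895.
18.2% decrease: €608.57895 × 0.818 = €497.8175811.
After the 43.5% decrease: €497.8175811 × 0.565 = €281.2669333215 ≈ €281.27.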